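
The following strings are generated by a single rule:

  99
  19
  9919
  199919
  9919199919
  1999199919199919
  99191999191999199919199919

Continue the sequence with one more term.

199919991919991999191999191999199919199919

This is a Fibonacci-style word recurrence s(k) = s(k−2)·s(k−1): e.g. 99·19 = 9919.
Continuing: 1999199919199919 · 99191999191999199919199919 gives term 8.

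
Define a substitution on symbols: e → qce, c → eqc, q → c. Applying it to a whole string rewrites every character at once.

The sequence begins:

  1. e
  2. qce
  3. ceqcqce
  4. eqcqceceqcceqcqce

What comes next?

Replace each of the 17 characters of eqcqceceqcceqcqce in place — qce c eqc c eqc qce eqc qce c eqc eqc qce c eqc c eqc qce — and concatenate.

qceceqcceqcqceeqcqceceqceqcqceceqcceqcqce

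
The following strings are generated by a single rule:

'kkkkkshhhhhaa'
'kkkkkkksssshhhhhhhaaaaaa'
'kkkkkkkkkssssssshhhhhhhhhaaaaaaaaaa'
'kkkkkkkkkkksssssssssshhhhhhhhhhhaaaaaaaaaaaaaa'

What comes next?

The n-th term is 2n+3 k's then 3n-2 s's then 2n+3 h's then 4n-2 a's (n = 1, 2, …).
At n = 5 the blocks have lengths 13, 13, 13, 18.

kkkkkkkkkkkkkssssssssssssshhhhhhhhhhhhhaaaaaaaaaaaaaaaaaa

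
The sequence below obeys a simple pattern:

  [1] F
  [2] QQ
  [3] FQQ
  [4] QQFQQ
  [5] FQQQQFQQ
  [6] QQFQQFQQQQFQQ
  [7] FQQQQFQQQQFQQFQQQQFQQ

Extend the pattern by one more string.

From term 3 onward, concatenate the second-to-last term with the last: F·QQ = FQQ, QQ·FQQ = QQFQQ, …
The next term joins QQFQQFQQQQFQQ and FQQQQFQQQQFQQFQQQQFQQ.

QQFQQFQQQQFQQFQQQQFQQQQFQQFQQQQFQQ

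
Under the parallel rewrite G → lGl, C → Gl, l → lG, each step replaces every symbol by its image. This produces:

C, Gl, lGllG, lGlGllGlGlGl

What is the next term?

lGlGllGlGllGlGlGllGlGllGlGllG

Rewriting each symbol of lGlGllGlGlGl: l→lG, G→lGl, l→lG, G→lGl, l→lG, l→lG, G→lGl, l→lG, G→lGl, l→lG, G→lGl, l→lG, which concatenates to lG lGl lG lGl lG lG lGl lG lGl lG lGl lG.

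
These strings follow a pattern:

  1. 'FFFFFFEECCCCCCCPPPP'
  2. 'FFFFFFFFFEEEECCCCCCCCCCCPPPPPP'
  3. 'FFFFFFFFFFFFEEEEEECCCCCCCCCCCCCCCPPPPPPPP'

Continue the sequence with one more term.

Each string has the form F^{3n+3} E^{2n} C^{4n+3} P^{2n+2} (n = 1, 2, …).
Setting n = 4 gives 15, 8, 19, 10 characters in each block.

FFFFFFFFFFFFFFFEEEEEEEECCCCCCCCCCCCCCCCCCCPPPPPPPPPP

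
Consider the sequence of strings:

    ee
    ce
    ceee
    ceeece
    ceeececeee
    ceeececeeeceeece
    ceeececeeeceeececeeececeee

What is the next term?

ceeececeeeceeececeeececeeeceeececeeeceeece

From term 3 onward, concatenate the last term with the second-to-last: ce·ee = ceee, ceee·ce = ceeece, …
So term 8 is ceeececeeeceeececeeececeee·ceeececeeeceeece.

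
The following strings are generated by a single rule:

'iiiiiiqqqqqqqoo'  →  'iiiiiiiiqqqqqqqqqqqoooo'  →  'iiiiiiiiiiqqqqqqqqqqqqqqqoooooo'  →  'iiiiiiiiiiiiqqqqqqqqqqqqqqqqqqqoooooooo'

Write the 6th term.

Each string has the form i^{2n+2} q^{4n-1} o^{2n-2}, where the shown terms are n = 2, 3, 4, 5.
Setting n = 7 gives 16, 27, 12 characters in each block.

iiiiiiiiiiiiiiiiqqqqqqqqqqqqqqqqqqqqqqqqqqqoooooooooooo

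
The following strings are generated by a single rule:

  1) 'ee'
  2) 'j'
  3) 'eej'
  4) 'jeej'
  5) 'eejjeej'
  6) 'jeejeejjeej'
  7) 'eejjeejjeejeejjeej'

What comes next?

This is a Fibonacci-style word recurrence s(k) = s(k−2)·s(k−1): e.g. ee·j = eej.
So term 8 is jeejeejjeej·eejjeejjeejeejjeej.

jeejeejjeejeejjeejjeejeejjeej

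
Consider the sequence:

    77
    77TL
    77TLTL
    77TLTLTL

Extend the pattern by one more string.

77TLTLTLTL

Every step adds TL to the end: s(k+1) = s(k)·TL.
One more step from 77TLTLTL gives the answer.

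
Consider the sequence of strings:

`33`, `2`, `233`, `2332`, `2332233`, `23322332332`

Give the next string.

233223323322332233

From term 3 onward, concatenate the last term with the second-to-last: 2·33 = 233, 233·2 = 2332, …
So term 7 is 23322332332·2332233.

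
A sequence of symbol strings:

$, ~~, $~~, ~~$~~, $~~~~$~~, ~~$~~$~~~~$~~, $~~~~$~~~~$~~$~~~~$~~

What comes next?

This is a Fibonacci-style word recurrence s(k) = s(k−2)·s(k−1): e.g. $·~~ = $~~.
Continuing: ~~$~~$~~~~$~~ · $~~~~$~~~~$~~$~~~~$~~ gives term 8.

~~$~~$~~~~$~~$~~~~$~~~~$~~$~~~~$~~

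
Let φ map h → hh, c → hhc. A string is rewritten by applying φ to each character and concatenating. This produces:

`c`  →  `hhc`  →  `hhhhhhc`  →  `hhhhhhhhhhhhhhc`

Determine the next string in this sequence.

φ(hhhhhhhhhhhhhhc) expands symbol-by-symbol to hh hh hh hh hh hh hh hh hh hh hh hh hh hh hhc; joining the 15 pieces gives the next term.

hhhhhhhhhhhhhhhhhhhhhhhhhhhhhhc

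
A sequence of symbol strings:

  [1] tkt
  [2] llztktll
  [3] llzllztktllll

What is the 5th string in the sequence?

llzllzllzllztktllllllll

Every step adds llz to the front and ll to the end of the previous string.
From llzllztktllll, 2 further steps: llzllztktllll → llzllzllztktllllll → (answer).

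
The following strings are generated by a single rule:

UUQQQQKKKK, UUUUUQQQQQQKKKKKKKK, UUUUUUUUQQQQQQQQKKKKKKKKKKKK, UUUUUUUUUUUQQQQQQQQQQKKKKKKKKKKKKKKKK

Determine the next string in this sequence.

UUUUUUUUUUUUUUQQQQQQQQQQQQKKKKKKKKKKKKKKKKKKKK

The n-th term is 3n-1 U's then 2n+2 Q's then 4n K's (n = 1, 2, …).
At n = 5 the blocks have lengths 14, 12, 20.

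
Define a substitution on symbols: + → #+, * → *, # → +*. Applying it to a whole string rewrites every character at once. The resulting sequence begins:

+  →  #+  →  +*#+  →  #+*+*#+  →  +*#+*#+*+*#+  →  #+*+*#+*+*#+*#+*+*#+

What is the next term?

+*#+*#+*+*#+*#+*+*#+*+*#+*#+*+*#+

Applying the rule to each of the 20 symbols of #+*+*#+*+*#+*#+*+*#+ gives the pieces +* #+ * #+ * +* #+ * #+ * +* #+ * +* #+ * #+ * +* #+, which concatenate to the answer.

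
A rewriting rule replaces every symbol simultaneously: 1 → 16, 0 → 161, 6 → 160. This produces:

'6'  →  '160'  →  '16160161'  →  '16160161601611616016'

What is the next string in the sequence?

161601616016116160161601611616016161601616016116160

Applying the rule to each of the 20 symbols of 16160161601611616016 gives the pieces 16 160 16 160 161 16 160 16 160 161 16 160 16 16 160 16 160 161 16 160, which concatenate to the answer.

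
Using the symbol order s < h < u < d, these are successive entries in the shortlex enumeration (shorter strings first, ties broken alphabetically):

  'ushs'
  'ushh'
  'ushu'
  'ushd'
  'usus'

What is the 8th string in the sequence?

usud

Advancing 3 positions from usus through usus → usuh → usuu reaches term 8.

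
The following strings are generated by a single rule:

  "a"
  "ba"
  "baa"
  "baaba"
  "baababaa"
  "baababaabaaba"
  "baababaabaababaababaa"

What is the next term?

baababaabaababaababaabaababaabaaba

This is a Fibonacci-style word recurrence s(k) = s(k−1)·s(k−2): e.g. ba·a = baa.
So term 8 is baababaabaababaababaa·baababaabaaba.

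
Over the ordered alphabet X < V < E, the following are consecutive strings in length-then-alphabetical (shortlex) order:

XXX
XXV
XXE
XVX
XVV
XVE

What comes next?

XEX

Treat XVE as a base-3 numeral over the given alphabet and add one, carrying through any trailing E's.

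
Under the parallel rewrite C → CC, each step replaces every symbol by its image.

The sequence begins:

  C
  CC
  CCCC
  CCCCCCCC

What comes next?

CCCCCCCCCCCCCCCC

Apply φ to CCCCCCCC symbol by symbol: C→CC, C→CC, C→CC, C→CC, C→CC, C→CC, C→CC, C→CC; joined: CC CC CC CC CC CC CC CC.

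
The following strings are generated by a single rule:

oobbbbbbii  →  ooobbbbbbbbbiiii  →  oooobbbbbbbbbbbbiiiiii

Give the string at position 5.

oooooobbbbbbbbbbbbbbbbbbiiiiiiiiii

Term n consists of n o's, followed by 3n b's, followed by 2n-2 i's, where the shown terms are n = 2, 3, 4.
Setting n = 6 gives 6, 18, 10 characters in each block.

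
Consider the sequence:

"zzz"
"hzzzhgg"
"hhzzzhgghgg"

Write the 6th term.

s(k+1) = h·s(k)·hgg, so each term gains h as a prefix and hgg as a suffix.
From hhzzzhgghgg, 3 further steps: hhzzzhgghgg → hhhzzzhgghgghgg → hhhhzzzhgghgghgghgg → (answer).

hhhhhzzzhgghgghgghgghgg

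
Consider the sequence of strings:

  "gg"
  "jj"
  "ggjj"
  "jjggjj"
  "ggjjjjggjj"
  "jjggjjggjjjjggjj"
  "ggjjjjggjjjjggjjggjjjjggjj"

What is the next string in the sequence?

jjggjjggjjjjggjjggjjjjggjjjjggjjggjjjjggjj

From term 3 onward, concatenate the second-to-last term with the last: gg·jj = ggjj, jj·ggjj = jjggjj, …
So term 8 is jjggjjggjjjjggjj·ggjjjjggjjjjggjjggjjjjggjj.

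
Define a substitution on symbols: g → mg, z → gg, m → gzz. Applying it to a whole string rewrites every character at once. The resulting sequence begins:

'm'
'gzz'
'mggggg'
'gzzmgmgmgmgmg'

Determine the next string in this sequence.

Applying the rule to each of the 13 symbols of gzzmgmgmgmgmg gives the pieces mg gg gg gzz mg gzz mg gzz mg gzz mg gzz mg, which concatenate to the answer.

mggggggzzmggzzmggzzmggzzmggzzmg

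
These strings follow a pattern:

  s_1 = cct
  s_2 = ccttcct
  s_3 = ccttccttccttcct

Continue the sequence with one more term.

Each string is two copies of the previous one joined by 't'.
One more doubling of ccttccttccttcct gives the answer.

ccttccttccttccttccttccttccttcct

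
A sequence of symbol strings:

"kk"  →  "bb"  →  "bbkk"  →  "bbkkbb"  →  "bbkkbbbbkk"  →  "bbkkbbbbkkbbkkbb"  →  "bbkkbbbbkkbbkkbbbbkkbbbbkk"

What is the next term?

bbkkbbbbkkbbkkbbbbkkbbbbkkbbkkbbbbkkbbkkbb

This is a Fibonacci-style word recurrence s(k) = s(k−1)·s(k−2): e.g. bb·kk = bbkk.
Continuing: bbkkbbbbkkbbkkbbbbkkbbbbkk · bbkkbbbbkkbbkkbb gives term 8.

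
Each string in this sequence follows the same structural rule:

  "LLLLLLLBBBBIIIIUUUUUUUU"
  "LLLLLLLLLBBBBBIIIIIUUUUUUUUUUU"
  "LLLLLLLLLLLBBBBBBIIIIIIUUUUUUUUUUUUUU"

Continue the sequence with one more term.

LLLLLLLLLLLLLBBBBBBBIIIIIIIUUUUUUUUUUUUUUUUU

The n-th term is 2n+1 L's then n+1 B's then n+1 I's then 3n-1 U's, where the shown terms are n = 3, 4, 5.
Setting n = 6 gives 13, 7, 7, 17 characters in each block.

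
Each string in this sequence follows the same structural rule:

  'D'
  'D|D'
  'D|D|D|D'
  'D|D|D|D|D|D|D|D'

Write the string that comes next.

D|D|D|D|D|D|D|D|D|D|D|D|D|D|D|D

Every step duplicates the string with '|' between the halves.
One more doubling of D|D|D|D|D|D|D|D gives the answer.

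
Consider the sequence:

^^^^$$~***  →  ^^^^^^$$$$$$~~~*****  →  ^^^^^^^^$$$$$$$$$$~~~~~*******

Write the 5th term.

^^^^^^^^^^^^$$$$$$$$$$$$$$$$$$~~~~~~~~~***********

The n-th term is 2n+2 ^'s then 4n-2 $'s then 2n-1 ~'s then 2n+1 *'s (n = 1, 2, …).
Setting n = 5 gives 12, 18, 9, 11 characters in each block.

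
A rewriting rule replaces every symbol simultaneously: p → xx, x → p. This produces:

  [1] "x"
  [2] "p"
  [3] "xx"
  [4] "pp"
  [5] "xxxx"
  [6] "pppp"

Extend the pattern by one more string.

Rewriting each symbol of pppp: p→xx, p→xx, p→xx, p→xx, which concatenates to xx xx xx xx.

xxxxxxxx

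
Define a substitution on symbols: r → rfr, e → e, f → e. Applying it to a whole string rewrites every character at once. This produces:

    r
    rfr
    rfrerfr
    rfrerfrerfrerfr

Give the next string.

rfrerfrerfrerfrerfrerfrerfrerfr

Replace each of the 15 characters of rfrerfrerfrerfr in place — rfr e rfr e rfr e rfr e rfr e rfr e rfr e rfr — and concatenate.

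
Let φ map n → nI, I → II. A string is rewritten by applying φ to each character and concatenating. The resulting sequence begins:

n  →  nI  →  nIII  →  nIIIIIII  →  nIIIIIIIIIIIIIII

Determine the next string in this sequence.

nIIIIIIIIIIIIIIIIIIIIIIIIIIIIIII

Replace each of the 16 characters of nIIIIIIIIIIIIIII in place — nI II II II II II II II II II II II II II II II — and concatenate.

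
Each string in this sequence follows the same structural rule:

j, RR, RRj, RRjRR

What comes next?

RRjRRRRj

From term 3 onward, concatenate the last term with the second-to-last: RR·j = RRj, RRj·RR = RRjRR, …
Continuing: RRjRR · RRj gives term 5.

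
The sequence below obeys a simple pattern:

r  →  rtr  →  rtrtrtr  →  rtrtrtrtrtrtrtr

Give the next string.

Each string is two copies of the previous one joined by 't'.
So the next term is two copies of rtrtrtrtrtrtrtr with 't' between the halves.

rtrtrtrtrtrtrtrtrtrtrtrtrtrtrtr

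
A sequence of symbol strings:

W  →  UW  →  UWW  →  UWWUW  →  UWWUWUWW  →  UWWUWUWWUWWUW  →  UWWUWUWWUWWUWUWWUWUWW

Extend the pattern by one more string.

UWWUWUWWUWWUWUWWUWUWWUWWUWUWWUWWUW

This is a Fibonacci-style word recurrence s(k) = s(k−1)·s(k−2): e.g. UW·W = UWW.
So term 8 is UWWUWUWWUWWUWUWWUWUWW·UWWUWUWWUWWUW.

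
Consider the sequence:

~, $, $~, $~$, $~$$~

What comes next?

$~$$~$~$

This is a Fibonacci-style word recurrence s(k) = s(k−1)·s(k−2): e.g. $·~ = $~.
Continuing: $~$$~ · $~$ gives term 6.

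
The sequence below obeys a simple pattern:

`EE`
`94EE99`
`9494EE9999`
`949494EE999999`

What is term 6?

Every step adds 94 to the front and 99 to the end of the previous string.
From 949494EE999999, 2 further steps: 949494EE999999 → 94949494EE99999999 → (answer).

9494949494EE9999999999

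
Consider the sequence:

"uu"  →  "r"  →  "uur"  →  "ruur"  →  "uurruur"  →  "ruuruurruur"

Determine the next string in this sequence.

Each term (from the third on) is the two preceding terms concatenated in order: term 3 = uu·r = uur.
So term 7 is uurruur·ruuruurruur.

uurruurruuruurruur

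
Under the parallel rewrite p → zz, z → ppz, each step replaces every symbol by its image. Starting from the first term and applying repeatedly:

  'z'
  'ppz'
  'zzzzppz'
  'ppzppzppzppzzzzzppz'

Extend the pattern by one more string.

Replace each of the 19 characters of ppzppzppzppzzzzzppz in place — zz zz ppz zz zz ppz zz zz ppz zz zz ppz ppz ppz ppz ppz zz zz ppz — and concatenate.

zzzzppzzzzzppzzzzzppzzzzzppzppzppzppzppzzzzzppz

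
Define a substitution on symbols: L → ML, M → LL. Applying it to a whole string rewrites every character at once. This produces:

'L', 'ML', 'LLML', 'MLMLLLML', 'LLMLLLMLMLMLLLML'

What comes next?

MLMLLLMLMLMLLLMLLLMLLLMLMLMLLLML

φ(LLMLLLMLMLMLLLML) expands symbol-by-symbol to ML ML LL ML ML ML LL ML LL ML LL ML ML ML LL ML; joining the 16 pieces gives the next term.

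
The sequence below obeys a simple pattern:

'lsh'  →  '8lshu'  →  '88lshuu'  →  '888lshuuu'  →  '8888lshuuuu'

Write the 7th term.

Every step adds 8 to the front and u to the end of the previous string.
From 8888lshuuuu, 2 further steps: 8888lshuuuu → 88888lshuuuuu → (answer).

888888lshuuuuuu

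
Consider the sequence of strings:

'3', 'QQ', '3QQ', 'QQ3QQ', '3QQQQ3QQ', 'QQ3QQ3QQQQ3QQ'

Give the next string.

3QQQQ3QQQQ3QQ3QQQQ3QQ

From term 3 onward, concatenate the second-to-last term with the last: 3·QQ = 3QQ, QQ·3QQ = QQ3QQ, …
So term 7 is 3QQQQ3QQ·QQ3QQ3QQQQ3QQ.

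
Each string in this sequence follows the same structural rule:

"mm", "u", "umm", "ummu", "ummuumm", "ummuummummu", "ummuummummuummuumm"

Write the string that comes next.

ummuummummuummuummummuummummu

From term 3 onward, concatenate the last term with the second-to-last: u·mm = umm, umm·u = ummu, …
So term 8 is ummuummummuummuumm·ummuummummu.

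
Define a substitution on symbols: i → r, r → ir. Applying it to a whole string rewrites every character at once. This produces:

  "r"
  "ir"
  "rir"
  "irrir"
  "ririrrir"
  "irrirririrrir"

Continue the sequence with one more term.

Replace each of the 13 characters of irrirririrrir in place — r ir ir r ir ir r ir r ir ir r ir — and concatenate.

ririrririrrirririrrir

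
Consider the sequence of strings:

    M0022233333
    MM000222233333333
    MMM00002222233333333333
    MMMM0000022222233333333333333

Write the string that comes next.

Each string has the form M^{n} 0^{n+1} 2^{n+2} 3^{3n+2} (n = 1, 2, …).
For the next term, n = 5, so the run lengths are 5, 6, 7, 17.

MMMMM000000222222233333333333333333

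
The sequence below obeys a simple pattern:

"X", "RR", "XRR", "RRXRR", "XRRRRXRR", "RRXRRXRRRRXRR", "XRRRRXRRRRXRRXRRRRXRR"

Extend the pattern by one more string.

RRXRRXRRRRXRRXRRRRXRRRRXRRXRRRRXRR

Each term (from the third on) is the two preceding terms concatenated in order: term 3 = X·RR = XRR.
The next term joins RRXRRXRRRRXRR and XRRRRXRRRRXRRXRRRRXRR.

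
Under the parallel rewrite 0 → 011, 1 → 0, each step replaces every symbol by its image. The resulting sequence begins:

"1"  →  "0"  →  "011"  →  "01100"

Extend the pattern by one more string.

Rewriting each symbol of 01100: 0→011, 1→0, 1→0, 0→011, 0→011, which concatenates to 011 0 0 011 011.

01100011011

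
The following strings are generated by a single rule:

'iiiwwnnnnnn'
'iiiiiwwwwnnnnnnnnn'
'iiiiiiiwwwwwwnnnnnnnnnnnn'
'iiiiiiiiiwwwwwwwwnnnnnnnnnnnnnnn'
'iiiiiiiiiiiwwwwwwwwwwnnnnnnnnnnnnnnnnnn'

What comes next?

iiiiiiiiiiiiiwwwwwwwwwwwwnnnnnnnnnnnnnnnnnnnnn

Reading off run lengths: i runs 3, 5, 7, 9, 11; w runs 2, 4, 6, 8, 10; n runs 6, 9, 12, 15, 18 — each is linear in n, where the shown terms are n = 2, 3, 4, 5, 6.
For the next term, n = 7, so the run lengths are 13, 12, 21.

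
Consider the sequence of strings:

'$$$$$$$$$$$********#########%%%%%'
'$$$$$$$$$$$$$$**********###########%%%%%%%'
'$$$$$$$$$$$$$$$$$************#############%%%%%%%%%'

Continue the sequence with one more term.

Each string has the form $^{3n+2} *^{2n+2} #^{2n+3} %^{2n-1}, where the shown terms are n = 3, 4, 5.
At n = 6 the blocks have lengths 20, 14, 15, 11.

$$$$$$$$$$$$$$$$$$$$**************###############%%%%%%%%%%%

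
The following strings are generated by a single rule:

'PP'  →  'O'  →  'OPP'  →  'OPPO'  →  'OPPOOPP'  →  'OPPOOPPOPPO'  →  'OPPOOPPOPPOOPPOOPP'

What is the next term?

OPPOOPPOPPOOPPOOPPOPPOOPPOPPO

This is a Fibonacci-style word recurrence s(k) = s(k−1)·s(k−2): e.g. O·PP = OPP.
The next term joins OPPOOPPOPPOOPPOOPP and OPPOOPPOPPO.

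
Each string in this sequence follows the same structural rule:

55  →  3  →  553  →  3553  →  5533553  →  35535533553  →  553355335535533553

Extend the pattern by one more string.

35535533553553355335535533553

From term 3 onward, concatenate the second-to-last term with the last: 55·3 = 553, 3·553 = 3553, …
Continuing: 35535533553 · 553355335535533553 gives term 8.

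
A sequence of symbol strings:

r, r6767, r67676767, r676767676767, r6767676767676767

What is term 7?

Every step adds 6767 to the end: s(k+1) = s(k)·6767.
From r6767676767676767, 2 further steps: r6767676767676767 → r67676767676767676767 → (answer).

r676767676767676767676767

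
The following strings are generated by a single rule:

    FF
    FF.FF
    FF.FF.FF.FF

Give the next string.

s(k+1) = s(k)·.·s(k) — each term doubles the last with '.' between the halves.
So the next term is two copies of FF.FF.FF.FF with '.' between the halves.

FF.FF.FF.FF.FF.FF.FF.FF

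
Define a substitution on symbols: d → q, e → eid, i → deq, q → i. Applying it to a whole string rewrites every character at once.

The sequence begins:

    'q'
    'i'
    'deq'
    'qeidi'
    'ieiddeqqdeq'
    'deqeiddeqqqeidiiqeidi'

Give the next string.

qeidieiddeqqqeidiiieiddeqqdeqdeqieiddeqqdeq

φ(deqeiddeqqqeidiiqeidi) expands symbol-by-symbol to q eid i eid deq q q eid i i i eid deq q deq deq i eid deq q deq; joining the 21 pieces gives the next term.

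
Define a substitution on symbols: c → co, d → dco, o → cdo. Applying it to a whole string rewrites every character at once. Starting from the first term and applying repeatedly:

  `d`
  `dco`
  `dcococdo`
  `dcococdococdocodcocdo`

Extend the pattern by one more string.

Rewriting the 21 symbols of dcococdococdocodcocdo one by one yields dco co cdo co cdo co dco cdo co cdo co dco cdo co cdo dco co cdo co dco cdo; concatenated:

dcococdococdocodcocdococdocodcocdococdodcococdocodcocdo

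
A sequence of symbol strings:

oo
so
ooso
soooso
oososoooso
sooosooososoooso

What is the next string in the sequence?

From term 3 onward, concatenate the second-to-last term with the last: oo·so = ooso, so·ooso = soooso, …
So term 7 is oososoooso·sooosooososoooso.

oososooososooosooososoooso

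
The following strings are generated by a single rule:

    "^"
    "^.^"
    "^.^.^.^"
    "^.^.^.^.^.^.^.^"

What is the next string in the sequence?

Each string is two copies of the previous one joined by '.'.
One more doubling of ^.^.^.^.^.^.^.^ gives the answer.

^.^.^.^.^.^.^.^.^.^.^.^.^.^.^.^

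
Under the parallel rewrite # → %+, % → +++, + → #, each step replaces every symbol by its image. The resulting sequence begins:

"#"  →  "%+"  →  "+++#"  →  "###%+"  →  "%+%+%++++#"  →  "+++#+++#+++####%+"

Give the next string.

φ(+++#+++#+++####%+) expands symbol-by-symbol to # # # %+ # # # %+ # # # %+ %+ %+ %+ +++ #; joining the 17 pieces gives the next term.

###%+###%+###%+%+%+%++++#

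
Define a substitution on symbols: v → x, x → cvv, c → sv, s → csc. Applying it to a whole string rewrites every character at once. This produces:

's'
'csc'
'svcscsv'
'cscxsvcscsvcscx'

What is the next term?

Replace each of the 15 characters of cscxsvcscsvcscx in place — sv csc sv cvv csc x sv csc sv csc x sv csc sv cvv — and concatenate.

svcscsvcvvcscxsvcscsvcscxsvcscsvcvv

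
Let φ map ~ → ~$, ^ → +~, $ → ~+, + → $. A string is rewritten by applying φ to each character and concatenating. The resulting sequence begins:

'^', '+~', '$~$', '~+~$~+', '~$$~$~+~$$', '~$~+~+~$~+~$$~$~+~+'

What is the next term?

Rewriting the 19 symbols of ~$~+~+~$~+~$$~$~+~+ one by one yields ~$ ~+ ~$ $ ~$ $ ~$ ~+ ~$ $ ~$ ~+ ~+ ~$ ~+ ~$ $ ~$ $; concatenated:

~$~+~$$~$$~$~+~$$~$~+~+~$~+~$$~$$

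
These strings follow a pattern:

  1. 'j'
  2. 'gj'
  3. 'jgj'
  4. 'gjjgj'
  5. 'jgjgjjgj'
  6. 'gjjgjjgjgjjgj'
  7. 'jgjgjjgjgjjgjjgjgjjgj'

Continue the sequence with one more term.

This is a Fibonacci-style word recurrence s(k) = s(k−2)·s(k−1): e.g. j·gj = jgj.
So term 8 is gjjgjjgjgjjgj·jgjgjjgjgjjgjjgjgjjgj.

gjjgjjgjgjjgjjgjgjjgjgjjgjjgjgjjgj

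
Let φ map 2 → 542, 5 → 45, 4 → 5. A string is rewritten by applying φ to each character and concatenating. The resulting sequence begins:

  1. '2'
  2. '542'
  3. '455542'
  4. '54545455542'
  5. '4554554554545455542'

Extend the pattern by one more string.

φ(4554554554545455542) expands symbol-by-symbol to 5 45 45 5 45 45 5 45 45 5 45 5 45 5 45 45 45 5 542; joining the 19 pieces gives the next term.

54545545455454554554554545455542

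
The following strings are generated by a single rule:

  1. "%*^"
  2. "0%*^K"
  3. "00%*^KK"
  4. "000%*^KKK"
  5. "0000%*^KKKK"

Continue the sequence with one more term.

s(k+1) = 0·s(k)·K, so each term gains 0 as a prefix and K as a suffix.
Applying this once more to 0000%*^KKKK:

00000%*^KKKKK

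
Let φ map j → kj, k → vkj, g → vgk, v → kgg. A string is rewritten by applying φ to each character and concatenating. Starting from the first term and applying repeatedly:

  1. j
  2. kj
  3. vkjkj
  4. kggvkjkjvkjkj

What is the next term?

Replace each of the 13 characters of kggvkjkjvkjkj in place — vkj vgk vgk kgg vkj kj vkj kj kgg vkj kj vkj kj — and concatenate.

vkjvgkvgkkggvkjkjvkjkjkggvkjkjvkjkj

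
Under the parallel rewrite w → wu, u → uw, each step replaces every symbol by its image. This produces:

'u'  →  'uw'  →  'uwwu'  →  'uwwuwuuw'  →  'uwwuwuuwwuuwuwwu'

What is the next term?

uwwuwuuwwuuwuwwuwuuwuwwuuwwuwuuw

φ(uwwuwuuwwuuwuwwu) expands symbol-by-symbol to uw wu wu uw wu uw uw wu wu uw uw wu uw wu wu uw; joining the 16 pieces gives the next term.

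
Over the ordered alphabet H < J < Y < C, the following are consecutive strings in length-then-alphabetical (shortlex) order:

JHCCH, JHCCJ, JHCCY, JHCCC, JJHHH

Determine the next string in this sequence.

The successor of JJHHH increments the rightmost position that isn't already C and resets every position after it to H.

JJHHJ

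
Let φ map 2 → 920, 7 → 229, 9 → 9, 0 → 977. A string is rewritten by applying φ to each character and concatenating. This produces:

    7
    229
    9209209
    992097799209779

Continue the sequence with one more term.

Rewriting the 15 symbols of 992097799209779 one by one yields 9 9 920 977 9 229 229 9 9 920 977 9 229 229 9; concatenated:

9992097792292299992097792292299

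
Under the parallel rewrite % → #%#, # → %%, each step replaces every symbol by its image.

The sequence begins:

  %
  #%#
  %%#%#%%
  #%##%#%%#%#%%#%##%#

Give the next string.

Rewriting the 19 symbols of #%##%#%%#%#%%#%##%# one by one yields %% #%# %% %% #%# %% #%# #%# %% #%# %% #%# #%# %% #%# %% %% #%# %%; concatenated:

%%#%#%%%%#%#%%#%##%#%%#%#%%#%##%#%%#%#%%%%#%#%%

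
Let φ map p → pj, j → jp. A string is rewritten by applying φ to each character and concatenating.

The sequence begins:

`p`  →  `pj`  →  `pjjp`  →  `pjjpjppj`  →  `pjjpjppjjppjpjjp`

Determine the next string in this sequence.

pjjpjppjjppjpjjpjppjpjjppjjpjppj

Applying the rule to each of the 16 symbols of pjjpjppjjppjpjjp gives the pieces pj jp jp pj jp pj pj jp jp pj pj jp pj jp jp pj, which concatenate to the answer.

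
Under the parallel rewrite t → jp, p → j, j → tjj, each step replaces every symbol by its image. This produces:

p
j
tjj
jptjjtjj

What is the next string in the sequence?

tjjjjptjjtjjjptjjtjj

Expanding jptjjtjj: j→tjj, p→j, t→jp, j→tjj, j→tjj, t→jp, j→tjj, j→tjj. Concatenated: tjj j jp tjj tjj jp tjj tjj.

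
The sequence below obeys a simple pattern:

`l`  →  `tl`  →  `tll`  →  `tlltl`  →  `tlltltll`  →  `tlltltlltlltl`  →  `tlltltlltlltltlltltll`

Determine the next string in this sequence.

This is a Fibonacci-style word recurrence s(k) = s(k−1)·s(k−2): e.g. tl·l = tll.
Continuing: tlltltlltlltltlltltll · tlltltlltlltl gives term 8.

tlltltlltlltltlltltlltlltltlltlltl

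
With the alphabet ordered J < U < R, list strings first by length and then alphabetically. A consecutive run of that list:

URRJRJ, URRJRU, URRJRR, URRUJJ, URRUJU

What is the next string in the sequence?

URRUJR

Find the rightmost character of URRUJU below R, bump it to the next letter, and reset everything to its right to J.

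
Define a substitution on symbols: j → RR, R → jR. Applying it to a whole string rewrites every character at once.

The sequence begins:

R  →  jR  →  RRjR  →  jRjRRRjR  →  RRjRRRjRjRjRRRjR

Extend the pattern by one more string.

Rewriting the 16 symbols of RRjRRRjRjRjRRRjR one by one yields jR jR RR jR jR jR RR jR RR jR RR jR jR jR RR jR; concatenated:

jRjRRRjRjRjRRRjRRRjRRRjRjRjRRRjR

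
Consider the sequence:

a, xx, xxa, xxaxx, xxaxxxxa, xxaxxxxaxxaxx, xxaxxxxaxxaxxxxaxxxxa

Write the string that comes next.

From term 3 onward, concatenate the last term with the second-to-last: xx·a = xxa, xxa·xx = xxaxx, …
So term 8 is xxaxxxxaxxaxxxxaxxxxa·xxaxxxxaxxaxx.

xxaxxxxaxxaxxxxaxxxxaxxaxxxxaxxaxx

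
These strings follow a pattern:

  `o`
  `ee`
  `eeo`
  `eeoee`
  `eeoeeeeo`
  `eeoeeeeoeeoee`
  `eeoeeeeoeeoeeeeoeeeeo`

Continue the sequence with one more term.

From term 3 onward, concatenate the last term with the second-to-last: ee·o = eeo, eeo·ee = eeoee, …
So term 8 is eeoeeeeoeeoeeeeoeeeeo·eeoeeeeoeeoee.

eeoeeeeoeeoeeeeoeeeeoeeoeeeeoeeoee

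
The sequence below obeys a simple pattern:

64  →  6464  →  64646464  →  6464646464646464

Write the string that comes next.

Every step duplicates the string.
Doubling 6464646464646464:

64646464646464646464646464646464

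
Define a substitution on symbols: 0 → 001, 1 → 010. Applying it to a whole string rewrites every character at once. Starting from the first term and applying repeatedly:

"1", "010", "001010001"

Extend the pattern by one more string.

001001010001010001001001010

Expanding 001010001: 0→001, 0→001, 1→010, 0→001, 1→010, 0→001, 0→001, 0→001, 1→010. Concatenated: 001 001 010 001 010 001 001 001 010.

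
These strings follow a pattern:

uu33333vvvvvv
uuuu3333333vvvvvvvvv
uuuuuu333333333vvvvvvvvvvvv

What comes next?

Reading off run lengths: u runs 2, 4, 6; 3 runs 5, 7, 9; v runs 6, 9, 12 — each is linear in n, where the shown terms are n = 2, 3, 4.
Setting n = 5 gives 8, 11, 15 characters in each block.

uuuuuuuu33333333333vvvvvvvvvvvvvvv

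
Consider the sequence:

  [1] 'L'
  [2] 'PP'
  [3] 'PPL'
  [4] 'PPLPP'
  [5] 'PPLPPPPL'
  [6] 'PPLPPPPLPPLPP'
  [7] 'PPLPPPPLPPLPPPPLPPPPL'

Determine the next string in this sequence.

This is a Fibonacci-style word recurrence s(k) = s(k−1)·s(k−2): e.g. PP·L = PPL.
So term 8 is PPLPPPPLPPLPPPPLPPPPL·PPLPPPPLPPLPP.

PPLPPPPLPPLPPPPLPPPPLPPLPPPPLPPLPP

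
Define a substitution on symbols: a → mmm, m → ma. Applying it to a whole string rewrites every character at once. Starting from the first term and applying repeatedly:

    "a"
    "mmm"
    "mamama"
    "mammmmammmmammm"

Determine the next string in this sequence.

mammmmamamamammmmamamamammmmamama

Replace each of the 15 characters of mammmmammmmammm in place — ma mmm ma ma ma ma mmm ma ma ma ma mmm ma ma ma — and concatenate.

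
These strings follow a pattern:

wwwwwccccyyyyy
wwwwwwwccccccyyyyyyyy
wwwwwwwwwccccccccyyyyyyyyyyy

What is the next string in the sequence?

Each string has the form w^{2n+1} c^{2n} y^{3n-1}, where the shown terms are n = 2, 3, 4.
At n = 5 the blocks have lengths 11, 10, 14.

wwwwwwwwwwwccccccccccyyyyyyyyyyyyyy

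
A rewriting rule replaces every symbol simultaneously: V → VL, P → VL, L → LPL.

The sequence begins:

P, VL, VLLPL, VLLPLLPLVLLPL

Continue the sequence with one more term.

VLLPLLPLVLLPLLPLVLLPLVLLPLLPLVLLPL

Replace each of the 13 characters of VLLPLLPLVLLPL in place — VL LPL LPL VL LPL LPL VL LPL VL LPL LPL VL LPL — and concatenate.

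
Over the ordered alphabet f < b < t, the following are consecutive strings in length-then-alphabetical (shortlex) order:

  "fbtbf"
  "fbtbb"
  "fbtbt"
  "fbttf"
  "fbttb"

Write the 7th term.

Stepping forward 2 times from fbttb: fbttb → fbttt, then the target.

ftfff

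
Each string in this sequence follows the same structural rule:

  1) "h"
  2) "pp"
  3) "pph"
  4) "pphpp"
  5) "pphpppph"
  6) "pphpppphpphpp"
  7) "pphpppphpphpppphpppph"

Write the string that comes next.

pphpppphpphpppphpppphpphpppphpphpp

This is a Fibonacci-style word recurrence s(k) = s(k−1)·s(k−2): e.g. pp·h = pph.
Continuing: pphpppphpphpppphpppph · pphpppphpphpp gives term 8.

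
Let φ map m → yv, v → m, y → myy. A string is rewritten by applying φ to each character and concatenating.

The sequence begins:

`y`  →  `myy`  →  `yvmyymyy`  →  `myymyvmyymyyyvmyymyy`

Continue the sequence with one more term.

yvmyymyyyvmyymyvmyymyyyvmyymyymyymyvmyymyyyvmyymyy

φ(myymyvmyymyyyvmyymyy) expands symbol-by-symbol to yv myy myy yv myy m yv myy myy yv myy myy myy m yv myy myy yv myy myy; joining the 20 pieces gives the next term.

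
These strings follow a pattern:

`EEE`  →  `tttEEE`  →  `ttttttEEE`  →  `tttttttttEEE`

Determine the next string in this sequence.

Each term is the previous one with ttt prepended.
One more step from tttttttttEEE gives the answer.

ttttttttttttEEE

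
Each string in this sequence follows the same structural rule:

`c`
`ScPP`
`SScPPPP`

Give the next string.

Each term wraps the previous one in S on the left and PP on the right.
Applying this once more to SScPPPP:

SSScPPPPPP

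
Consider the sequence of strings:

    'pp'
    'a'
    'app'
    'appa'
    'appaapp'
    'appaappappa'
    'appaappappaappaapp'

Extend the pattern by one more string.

appaappappaappaappappaappappa

Each term (from the third on) is the previous term followed by the one before it: term 3 = a·pp = app.
Continuing: appaappappaappaapp · appaappappa gives term 8.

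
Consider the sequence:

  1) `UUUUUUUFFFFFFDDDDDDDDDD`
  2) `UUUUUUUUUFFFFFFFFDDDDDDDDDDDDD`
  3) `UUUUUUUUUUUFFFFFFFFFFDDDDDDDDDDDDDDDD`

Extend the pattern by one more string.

Each string has the form U^{2n+1} F^{2n} D^{3n+1}, where the shown terms are n = 3, 4, 5.
Setting n = 6 gives 13, 12, 19 characters in each block.

UUUUUUUUUUUUUFFFFFFFFFFFFDDDDDDDDDDDDDDDDDDD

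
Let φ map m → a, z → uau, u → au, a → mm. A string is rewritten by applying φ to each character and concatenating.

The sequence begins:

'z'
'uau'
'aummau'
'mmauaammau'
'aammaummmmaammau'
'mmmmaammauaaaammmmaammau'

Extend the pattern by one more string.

φ(mmmmaammauaaaammmmaammau) expands symbol-by-symbol to a a a a mm mm a a mm au mm mm mm mm a a a a mm mm a a mm au; joining the 24 pieces gives the next term.

aaaammmmaammaummmmmmmmaaaammmmaammau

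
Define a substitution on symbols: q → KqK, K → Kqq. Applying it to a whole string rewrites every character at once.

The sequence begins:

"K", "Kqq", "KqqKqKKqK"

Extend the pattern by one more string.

Rewriting each symbol of KqqKqKKqK: K→Kqq, q→KqK, q→KqK, K→Kqq, q→KqK, K→Kqq, K→Kqq, q→KqK, K→Kqq, which concatenates to Kqq KqK KqK Kqq KqK Kqq Kqq KqK Kqq.

KqqKqKKqKKqqKqKKqqKqqKqKKqq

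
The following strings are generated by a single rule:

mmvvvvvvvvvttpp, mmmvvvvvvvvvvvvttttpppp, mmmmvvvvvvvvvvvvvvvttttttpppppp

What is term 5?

Each string has the form m^{n} v^{3n+3} t^{2n-2} p^{2n-2}, where the shown terms are n = 2, 3, 4.
Setting n = 6 gives 6, 21, 10, 10 characters in each block.

mmmmmmvvvvvvvvvvvvvvvvvvvvvttttttttttpppppppppp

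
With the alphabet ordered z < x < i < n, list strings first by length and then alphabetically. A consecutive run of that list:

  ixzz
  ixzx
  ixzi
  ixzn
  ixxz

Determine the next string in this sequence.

The successor of ixxz increments the rightmost position that isn't already n and resets every position after it to z.

ixxx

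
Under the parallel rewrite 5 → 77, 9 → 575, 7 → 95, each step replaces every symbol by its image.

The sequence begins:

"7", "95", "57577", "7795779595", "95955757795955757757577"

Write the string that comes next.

φ(95955757795955757757577) expands symbol-by-symbol to 575 77 575 77 77 95 77 95 95 575 77 575 77 77 95 77 95 95 77 95 77 95 95; joining the 23 pieces gives the next term.

57577575777795779595575775757777957795957795779595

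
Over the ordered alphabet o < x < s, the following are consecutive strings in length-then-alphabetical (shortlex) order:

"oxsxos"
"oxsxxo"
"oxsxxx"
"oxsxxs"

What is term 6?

Advancing 2 positions from oxsxxs through oxsxxs → oxsxso reaches term 6.

oxsxsx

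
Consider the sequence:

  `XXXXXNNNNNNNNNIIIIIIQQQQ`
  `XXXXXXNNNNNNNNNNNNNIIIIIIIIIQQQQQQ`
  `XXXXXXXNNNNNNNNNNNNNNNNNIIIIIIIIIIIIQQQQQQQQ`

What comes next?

Term n consists of n+3 X's, followed by 4n+1 N's, followed by 3n I's, followed by 2n Q's, where the shown terms are n = 2, 3, 4.
For the next term, n = 5, so the run lengths are 8, 21, 15, 10.

XXXXXXXXNNNNNNNNNNNNNNNNNNNNNIIIIIIIIIIIIIIIQQQQQQQQQQ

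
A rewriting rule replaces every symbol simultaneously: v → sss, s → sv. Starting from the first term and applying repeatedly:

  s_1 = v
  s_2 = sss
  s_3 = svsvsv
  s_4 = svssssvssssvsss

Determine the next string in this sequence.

Rewriting the 15 symbols of svssssvssssvsss one by one yields sv sss sv sv sv sv sss sv sv sv sv sss sv sv sv; concatenated:

svssssvsvsvsvssssvsvsvsvssssvsvsv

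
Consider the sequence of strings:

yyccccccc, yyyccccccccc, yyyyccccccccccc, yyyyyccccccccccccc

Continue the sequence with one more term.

The n-th term is n-1 y's then 2n+1 c's, where the shown terms are n = 3, 4, 5, 6.
At n = 7 the blocks have lengths 6, 15.

yyyyyyccccccccccccccc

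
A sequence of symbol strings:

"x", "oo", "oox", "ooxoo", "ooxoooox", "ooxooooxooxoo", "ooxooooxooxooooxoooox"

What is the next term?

Each term (from the third on) is the previous term followed by the one before it: term 3 = oo·x = oox.
So term 8 is ooxooooxooxooooxoooox·ooxooooxooxoo.

ooxooooxooxooooxooooxooxooooxooxoo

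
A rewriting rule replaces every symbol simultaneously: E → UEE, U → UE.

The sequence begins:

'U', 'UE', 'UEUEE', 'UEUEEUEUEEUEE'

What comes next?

Rewriting the 13 symbols of UEUEEUEUEEUEE one by one yields UE UEE UE UEE UEE UE UEE UE UEE UEE UE UEE UEE; concatenated:

UEUEEUEUEEUEEUEUEEUEUEEUEEUEUEEUEE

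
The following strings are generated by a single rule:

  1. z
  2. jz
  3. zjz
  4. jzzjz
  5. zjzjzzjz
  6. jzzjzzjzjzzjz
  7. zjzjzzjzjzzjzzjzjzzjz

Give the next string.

This is a Fibonacci-style word recurrence s(k) = s(k−2)·s(k−1): e.g. z·jz = zjz.
The next term joins jzzjzzjzjzzjz and zjzjzzjzjzzjzzjzjzzjz.

jzzjzzjzjzzjzzjzjzzjzjzzjzzjzjzzjz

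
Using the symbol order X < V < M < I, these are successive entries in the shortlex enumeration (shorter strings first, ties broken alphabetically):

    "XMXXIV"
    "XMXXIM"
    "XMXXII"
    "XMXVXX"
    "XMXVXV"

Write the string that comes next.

XMXVXM

Find the rightmost character of XMXVXV below I, bump it to the next letter, and reset everything to its right to X.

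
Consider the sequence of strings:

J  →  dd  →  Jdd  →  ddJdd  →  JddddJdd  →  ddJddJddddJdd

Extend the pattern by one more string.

This is a Fibonacci-style word recurrence s(k) = s(k−2)·s(k−1): e.g. J·dd = Jdd.
The next term joins JddddJdd and ddJddJddddJdd.

JddddJddddJddJddddJdd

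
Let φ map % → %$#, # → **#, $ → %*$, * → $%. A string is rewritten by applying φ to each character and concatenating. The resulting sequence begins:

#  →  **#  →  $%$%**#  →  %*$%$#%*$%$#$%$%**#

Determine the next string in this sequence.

Rewriting the 19 symbols of %*$%$#%*$%$#$%$%**# one by one yields %$# $% %*$ %$# %*$ **# %$# $% %*$ %$# %*$ **# %*$ %$# %*$ %$# $% $% **#; concatenated:

%$#$%%*$%$#%*$**#%$#$%%*$%$#%*$**#%*$%$#%*$%$#$%$%**#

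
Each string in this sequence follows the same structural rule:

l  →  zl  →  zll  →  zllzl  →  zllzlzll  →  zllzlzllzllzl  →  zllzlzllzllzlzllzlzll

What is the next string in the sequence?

From term 3 onward, concatenate the last term with the second-to-last: zl·l = zll, zll·zl = zllzl, …
The next term joins zllzlzllzllzlzllzlzll and zllzlzllzllzl.

zllzlzllzllzlzllzlzllzllzlzllzllzl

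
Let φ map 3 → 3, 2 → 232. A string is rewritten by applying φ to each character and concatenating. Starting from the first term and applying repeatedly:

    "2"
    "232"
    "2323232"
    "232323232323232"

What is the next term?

2323232323232323232323232323232

Applying the rule to each of the 15 symbols of 232323232323232 gives the pieces 232 3 232 3 232 3 232 3 232 3 232 3 232 3 232, which concatenate to the answer.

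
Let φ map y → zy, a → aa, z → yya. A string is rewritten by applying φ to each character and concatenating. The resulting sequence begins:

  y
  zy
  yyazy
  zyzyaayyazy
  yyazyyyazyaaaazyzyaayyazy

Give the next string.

zyzyaayyazyzyzyaayyazyaaaaaaaayyazyyyazyaaaazyzyaayyazy

Applying the rule to each of the 25 symbols of yyazyyyazyaaaazyzyaayyazy gives the pieces zy zy aa yya zy zy zy aa yya zy aa aa aa aa yya zy yya zy aa aa zy zy aa yya zy, which concatenate to the answer.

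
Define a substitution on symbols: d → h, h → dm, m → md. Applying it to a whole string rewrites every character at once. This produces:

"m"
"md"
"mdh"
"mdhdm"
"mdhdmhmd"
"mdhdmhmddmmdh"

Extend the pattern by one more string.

Applying the rule to each of the 13 symbols of mdhdmhmddmmdh gives the pieces md h dm h md dm md h h md md h dm, which concatenate to the answer.

mdhdmhmddmmdhhmdmdhdm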